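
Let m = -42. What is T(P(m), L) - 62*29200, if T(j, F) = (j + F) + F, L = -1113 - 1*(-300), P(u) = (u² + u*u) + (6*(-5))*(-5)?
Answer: -1808348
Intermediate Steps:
P(u) = 150 + 2*u² (P(u) = (u² + u²) - 30*(-5) = 2*u² + 150 = 150 + 2*u²)
L = -813 (L = -1113 + 300 = -813)
T(j, F) = j + 2*F (T(j, F) = (F + j) + F = j + 2*F)
T(P(m), L) - 62*29200 = ((150 + 2*(-42)²) + 2*(-813)) - 62*29200 = ((150 + 2*1764) - 1626) - 1810400 = ((150 + 3528) - 1626) - 1810400 = (3678 - 1626) - 1810400 = 2052 - 1810400 = -1808348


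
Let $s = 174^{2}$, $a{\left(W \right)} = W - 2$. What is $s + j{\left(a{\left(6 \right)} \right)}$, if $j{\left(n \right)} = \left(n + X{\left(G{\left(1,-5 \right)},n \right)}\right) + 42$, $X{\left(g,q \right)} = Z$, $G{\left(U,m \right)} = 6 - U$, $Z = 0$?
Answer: $30322$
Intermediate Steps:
$a{\left(W \right)} = -2 + W$
$X{\left(g,q \right)} = 0$
$j{\left(n \right)} = 42 + n$ ($j{\left(n \right)} = \left(n + 0\right) + 42 = n + 42 = 42 + n$)
$s = 30276$
$s + j{\left(a{\left(6 \right)} \right)} = 30276 + \left(42 + \left(-2 + 6\right)\right) = 30276 + \left(42 + 4\right) = 30276 + 46 = 30322$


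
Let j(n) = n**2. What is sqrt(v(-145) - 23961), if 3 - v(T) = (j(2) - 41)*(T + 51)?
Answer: 38*I*sqrt(19) ≈ 165.64*I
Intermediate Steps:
v(T) = 1890 + 37*T (v(T) = 3 - (2**2 - 41)*(T + 51) = 3 - (4 - 41)*(51 + T) = 3 - (-37)*(51 + T) = 3 - (-1887 - 37*T) = 3 + (1887 + 37*T) = 1890 + 37*T)
sqrt(v(-145) - 23961) = sqrt((1890 + 37*(-145)) - 23961) = sqrt((1890 - 5365) - 23961) = sqrt(-3475 - 23961) = sqrt(-27436) = 38*I*sqrt(19)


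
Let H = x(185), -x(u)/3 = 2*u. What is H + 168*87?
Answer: 13506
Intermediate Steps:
x(u) = -6*u
H = -1110 (H = -6*185 = -1110)
H + 168*87 = -1110 + 168*87 = -1110 + 14616 = 13506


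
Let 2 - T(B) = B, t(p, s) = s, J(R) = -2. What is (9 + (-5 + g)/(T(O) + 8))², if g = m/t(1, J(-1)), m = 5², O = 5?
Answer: 121/4 ≈ 30.250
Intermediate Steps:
m = 25
T(B) = 2 - B
g = -25/2 (g = 25/(-2) = 25*(-½) = -25/2 ≈ -12.500)
(9 + (-5 + g)/(T(O) + 8))² = (9 + (-5 - 25/2)/((2 - 1*5) + 8))² = (9 - 35/(2*((2 - 5) + 8)))² = (9 - 35/(2*(-3 + 8)))² = (9 - 35/2/5)² = (9 - 35/2*⅕)² = (9 - 7/2)² = (11/2)² = 121/4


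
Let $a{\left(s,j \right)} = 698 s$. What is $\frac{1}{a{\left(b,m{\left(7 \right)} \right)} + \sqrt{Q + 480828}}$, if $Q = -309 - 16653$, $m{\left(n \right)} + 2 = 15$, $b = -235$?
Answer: $- \frac{82015}{13452688517} - \frac{\sqrt{463866}}{26905377034} \approx -6.1219 \cdot 10^{-6}$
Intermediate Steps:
$m{\left(n \right)} = 13$ ($m{\left(n \right)} = -2 + 15 = 13$)
$Q = -16962$ ($Q = -309 - 16653 = -16962$)
$\frac{1}{a{\left(b,m{\left(7 \right)} \right)} + \sqrt{Q + 480828}} = \frac{1}{698 \left(-235\right) + \sqrt{-16962 + 480828}} = \frac{1}{-164030 + \sqrt{463866}}$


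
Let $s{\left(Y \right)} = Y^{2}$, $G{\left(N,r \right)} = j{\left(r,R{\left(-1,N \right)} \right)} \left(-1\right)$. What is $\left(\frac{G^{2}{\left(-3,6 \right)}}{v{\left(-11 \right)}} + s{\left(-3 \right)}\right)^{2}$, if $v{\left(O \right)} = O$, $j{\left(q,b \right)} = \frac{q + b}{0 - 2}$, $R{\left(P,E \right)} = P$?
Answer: $\frac{137641}{1936} \approx 71.096$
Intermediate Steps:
$j{\left(q,b \right)} = - \frac{b}{2} - \frac{q}{2}$ ($j{\left(q,b \right)} = \frac{b + q}{-2} = \left(b + q\right) \left(- \frac{1}{2}\right) = - \frac{b}{2} - \frac{q}{2}$)
$G{\left(N,r \right)} = - \frac{1}{2} + \frac{r}{2}$ ($G{\left(N,r \right)} = \left(\left(- \frac{1}{2}\right) \left(-1\right) - \frac{r}{2}\right) \left(-1\right) = \left(\frac{1}{2} - \frac{r}{2}\right) \left(-1\right) = - \frac{1}{2} + \frac{r}{2}$)
$\left(\frac{G^{2}{\left(-3,6 \right)}}{v{\left(-11 \right)}} + s{\left(-3 \right)}\right)^{2} = \left(\frac{\left(- \frac{1}{2} + \frac{1}{2} \cdot 6\right)^{2}}{-11} + \left(-3\right)^{2}\right)^{2} = \left(\left(- \frac{1}{2} + 3\right)^{2} \left(- \frac{1}{11}\right) + 9\right)^{2} = \left(\left(\frac{5}{2}\right)^{2} \left(- \frac{1}{11}\right) + 9\right)^{2} = \left(\frac{25}{4} \left(- \frac{1}{11}\right) + 9\right)^{2} = \left(- \frac{25}{44} + 9\right)^{2} = \left(\frac{371}{44}\right)^{2} = \frac{137641}{1936}$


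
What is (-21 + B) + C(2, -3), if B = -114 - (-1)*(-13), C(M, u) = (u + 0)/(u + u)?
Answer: -295/2 ≈ -147.50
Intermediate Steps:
C(M, u) = ½ (C(M, u) = u/((2*u)) = u*(1/(2*u)) = ½)
B = -127 (B = -114 - 1*13 = -114 - 13 = -127)
(-21 + B) + C(2, -3) = (-21 - 127) + ½ = -148 + ½ = -295/2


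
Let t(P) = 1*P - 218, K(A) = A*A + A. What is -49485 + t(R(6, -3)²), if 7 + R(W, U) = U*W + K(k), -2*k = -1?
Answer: -785839/16 ≈ -49115.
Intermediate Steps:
k = ½ (k = -½*(-1) = ½ ≈ 0.50000)
K(A) = A + A² (K(A) = A² + A = A + A²)
R(W, U) = -25/4 + U*W (R(W, U) = -7 + (U*W + (1 + ½)/2) = -7 + (U*W + (½)*(3/2)) = -7 + (U*W + ¾) = -7 + (¾ + U*W) = -25/4 + U*W)
t(P) = -218 + P (t(P) = P - 218 = -218 + P)
-49485 + t(R(6, -3)²) = -49485 + (-218 + (-25/4 - 3*6)²) = -49485 + (-218 + (-25/4 - 18)²) = -49485 + (-218 + (-97/4)²) = -49485 + (-218 + 9409/16) = -49485 + 5921/16 = -785839/16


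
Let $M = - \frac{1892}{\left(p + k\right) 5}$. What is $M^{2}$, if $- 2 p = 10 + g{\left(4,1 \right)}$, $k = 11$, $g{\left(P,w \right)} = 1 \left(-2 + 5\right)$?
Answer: $\frac{14318656}{2025} \approx 7070.9$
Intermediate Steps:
$g{\left(P,w \right)} = 3$ ($g{\left(P,w \right)} = 1 \cdot 3 = 3$)
$p = - \frac{13}{2}$ ($p = - \frac{10 + 3}{2} = \left(- \frac{1}{2}\right) 13 = - \frac{13}{2} \approx -6.5$)
$M = - \frac{3784}{45}$ ($M = - \frac{1892}{\left(- \frac{13}{2} + 11\right) 5} = - \frac{1892}{\frac{9}{2} \cdot 5} = - \frac{1892}{\frac{45}{2}} = \left(-1892\right) \frac{2}{45} = - \frac{3784}{45} \approx -84.089$)
$M^{2} = \left(- \frac{3784}{45}\right)^{2} = \frac{14318656}{2025}$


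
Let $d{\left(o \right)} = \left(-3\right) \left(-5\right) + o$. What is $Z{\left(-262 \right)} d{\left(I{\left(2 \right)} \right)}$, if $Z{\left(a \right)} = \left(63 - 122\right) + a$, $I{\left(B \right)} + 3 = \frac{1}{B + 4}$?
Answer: $- \frac{7811}{2} \approx -3905.5$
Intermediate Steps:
$I{\left(B \right)} = -3 + \frac{1}{4 + B}$ ($I{\left(B \right)} = -3 + \frac{1}{B + 4} = -3 + \frac{1}{4 + B}$)
$d{\left(o \right)} = 15 + o$
$Z{\left(a \right)} = -59 + a$
$Z{\left(-262 \right)} d{\left(I{\left(2 \right)} \right)} = \left(-59 - 262\right) \left(15 + \frac{-11 - 6}{4 + 2}\right) = - 321 \left(15 + \frac{-11 - 6}{6}\right) = - 321 \left(15 + \frac{1}{6} \left(-17\right)\right) = - 321 \left(15 - \frac{17}{6}\right) = \left(-321\right) \frac{73}{6} = - \frac{7811}{2}$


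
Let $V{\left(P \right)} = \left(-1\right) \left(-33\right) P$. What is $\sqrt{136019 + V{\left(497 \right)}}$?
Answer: $2 \sqrt{38105} \approx 390.41$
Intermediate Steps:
$V{\left(P \right)} = 33 P$
$\sqrt{136019 + V{\left(497 \right)}} = \sqrt{136019 + 33 \cdot 497} = \sqrt{136019 + 16401} = \sqrt{152420} = 2 \sqrt{38105}$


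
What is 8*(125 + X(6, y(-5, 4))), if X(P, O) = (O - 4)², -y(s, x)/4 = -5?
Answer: 3048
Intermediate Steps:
y(s, x) = 20 (y(s, x) = -4*(-5) = 20)
X(P, O) = (-4 + O)²
8*(125 + X(6, y(-5, 4))) = 8*(125 + (-4 + 20)²) = 8*(125 + 16²) = 8*(125 + 256) = 8*381 = 3048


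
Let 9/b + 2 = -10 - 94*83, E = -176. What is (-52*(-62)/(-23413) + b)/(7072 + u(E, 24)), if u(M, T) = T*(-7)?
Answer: -1954081/97160088656 ≈ -2.0112e-5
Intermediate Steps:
b = -9/7814 (b = 9/(-2 + (-10 - 94*83)) = 9/(-2 + (-10 - 7802)) = 9/(-2 - 7812) = 9/(-7814) = 9*(-1/7814) = -9/7814 ≈ -0.0011518)
u(M, T) = -7*T
(-52*(-62)/(-23413) + b)/(7072 + u(E, 24)) = (-52*(-62)/(-23413) - 9/7814)/(7072 - 7*24) = (3224*(-1/23413) - 9/7814)/(7072 - 168) = (-248/1801 - 9/7814)/6904 = -1954081/14073014*1/6904 = -1954081/97160088656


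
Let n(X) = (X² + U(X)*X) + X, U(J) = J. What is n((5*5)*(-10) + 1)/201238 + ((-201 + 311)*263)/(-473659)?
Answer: 52794906887/95318189842 ≈ 0.55388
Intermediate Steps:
n(X) = X + 2*X² (n(X) = (X² + X*X) + X = (X² + X²) + X = 2*X² + X = X + 2*X²)
n((5*5)*(-10) + 1)/201238 + ((-201 + 311)*263)/(-473659) = (((5*5)*(-10) + 1)*(1 + 2*((5*5)*(-10) + 1)))/201238 + ((-201 + 311)*263)/(-473659) = ((25*(-10) + 1)*(1 + 2*(25*(-10) + 1)))*(1/201238) + (110*263)*(-1/473659) = ((-250 + 1)*(1 + 2*(-250 + 1)))*(1/201238) + 28930*(-1/473659) = -249*(1 + 2*(-249))*(1/201238) - 28930/473659 = -249*(1 - 498)*(1/201238) - 28930/473659 = -249*(-497)*(1/201238) - 28930/473659 = 123753*(1/201238) - 28930/473659 = 123753/201238 - 28930/473659 = 52794906887/95318189842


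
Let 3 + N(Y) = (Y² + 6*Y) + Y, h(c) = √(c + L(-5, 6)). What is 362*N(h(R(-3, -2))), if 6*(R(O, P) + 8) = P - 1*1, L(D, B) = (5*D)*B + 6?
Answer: -56291 + 1267*I*√610 ≈ -56291.0 + 31293.0*I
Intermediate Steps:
L(D, B) = 6 + 5*B*D (L(D, B) = 5*B*D + 6 = 6 + 5*B*D)
R(O, P) = -49/6 + P/6 (R(O, P) = -8 + (P - 1*1)/6 = -8 + (P - 1)/6 = -8 + (-1 + P)/6 = -8 + (-⅙ + P/6) = -49/6 + P/6)
h(c) = √(-144 + c) (h(c) = √(c + (6 + 5*6*(-5))) = √(c + (6 - 150)) = √(c - 144) = √(-144 + c))
N(Y) = -3 + Y² + 7*Y (N(Y) = -3 + ((Y² + 6*Y) + Y) = -3 + (Y² + 7*Y) = -3 + Y² + 7*Y)
362*N(h(R(-3, -2))) = 362*(-3 + (√(-144 + (-49/6 + (⅙)*(-2))))² + 7*√(-144 + (-49/6 + (⅙)*(-2)))) = 362*(-3 + (√(-144 + (-49/6 - ⅓)))² + 7*√(-144 + (-49/6 - ⅓))) = 362*(-3 + (√(-144 - 17/2))² + 7*√(-144 - 17/2)) = 362*(-3 + (√(-305/2))² + 7*√(-305/2)) = 362*(-3 + (I*√610/2)² + 7*(I*√610/2)) = 362*(-3 - 305/2 + 7*I*√610/2) = 362*(-311/2 + 7*I*√610/2) = -56291 + 1267*I*√610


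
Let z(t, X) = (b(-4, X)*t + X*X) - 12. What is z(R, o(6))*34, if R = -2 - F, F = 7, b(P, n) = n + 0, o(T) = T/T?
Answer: -680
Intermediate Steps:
o(T) = 1
b(P, n) = n
R = -9 (R = -2 - 1*7 = -2 - 7 = -9)
z(t, X) = -12 + X² + X*t (z(t, X) = (X*t + X*X) - 12 = (X*t + X²) - 12 = (X² + X*t) - 12 = -12 + X² + X*t)
z(R, o(6))*34 = (-12 + 1² + 1*(-9))*34 = (-12 + 1 - 9)*34 = -20*34 = -680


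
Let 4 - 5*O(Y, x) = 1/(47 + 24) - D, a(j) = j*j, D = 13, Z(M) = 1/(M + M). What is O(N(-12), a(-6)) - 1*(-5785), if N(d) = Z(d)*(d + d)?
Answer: 2054881/355 ≈ 5788.4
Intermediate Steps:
Z(M) = 1/(2*M)
a(j) = j²
N(d) = 1 (N(d) = (1/(2*d))*(d + d) = (1/(2*d))*(2*d) = 1)
O(Y, x) = 1206/355 (O(Y, x) = ⅘ - (1/(47 + 24) - 1*13)/5 = ⅘ - (1/71 - 13)/5 = ⅘ - ⅕*(-922/71) = ⅘ + 922/355 = 1206/355)
O(N(-12), a(-6)) - 1*(-5785) = 1206/355 - 1*(-5785) = 1206/355 + 5785 = 2054881/355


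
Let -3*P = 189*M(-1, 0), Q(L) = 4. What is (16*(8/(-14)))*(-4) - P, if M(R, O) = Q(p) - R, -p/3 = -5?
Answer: 2461/7 ≈ 351.57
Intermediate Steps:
p = 15 (p = -3*(-5) = 15)
M(R, O) = 4 - R
P = -315 (P = -63*(4 - 1*(-1)) = -63*(4 + 1) = -63*5 = -1/3*945 = -315)
(16*(8/(-14)))*(-4) - P = (16*(8/(-14)))*(-4) - 1*(-315) = (16*(8*(-1/14)))*(-4) + 315 = (16*(-4/7))*(-4) + 315 = -64/7*(-4) + 315 = 256/7 + 315 = 2461/7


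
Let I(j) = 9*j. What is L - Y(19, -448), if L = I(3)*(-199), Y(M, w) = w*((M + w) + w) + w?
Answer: -397821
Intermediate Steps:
Y(M, w) = w + w*(M + 2*w) (Y(M, w) = w*(M + 2*w) + w = w + w*(M + 2*w))
L = -5373 (L = (9*3)*(-199) = 27*(-199) = -5373)
L - Y(19, -448) = -5373 - (-448)*(1 + 19 + 2*(-448)) = -5373 - (-448)*(1 + 19 - 896) = -5373 - (-448)*(-876) = -5373 - 1*392448 = -5373 - 392448 = -397821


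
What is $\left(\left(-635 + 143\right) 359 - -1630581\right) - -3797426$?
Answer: $5251379$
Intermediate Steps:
$\left(\left(-635 + 143\right) 359 - -1630581\right) - -3797426 = \left(\left(-492\right) 359 + 1630581\right) + 3797426 = \left(-176628 + 1630581\right) + 3797426 = 1453953 + 3797426 = 5251379$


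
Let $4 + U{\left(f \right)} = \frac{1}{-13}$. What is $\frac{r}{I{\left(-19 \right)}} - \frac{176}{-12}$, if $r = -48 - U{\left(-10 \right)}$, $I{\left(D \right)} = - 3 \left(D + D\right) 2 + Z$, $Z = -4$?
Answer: $\frac{126415}{8736} \approx 14.471$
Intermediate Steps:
$U{\left(f \right)} = - \frac{53}{13}$ ($U{\left(f \right)} = -4 + \frac{1}{-13} = -4 - \frac{1}{13} = - \frac{53}{13}$)
$I{\left(D \right)} = -4 - 12 D$ ($I{\left(D \right)} = - 3 \left(D + D\right) 2 - 4 = - 3 \cdot 2 D 2 - 4 = - 3 \cdot 4 D - 4 = - 12 D - 4 = -4 - 12 D$)
$r = - \frac{571}{13}$ ($r = -48 - - \frac{53}{13} = -48 + \frac{53}{13} = - \frac{571}{13} \approx -43.923$)
$\frac{r}{I{\left(-19 \right)}} - \frac{176}{-12} = - \frac{571}{13 \left(-4 - -228\right)} - \frac{176}{-12} = - \frac{571}{13 \left(-4 + 228\right)} - - \frac{44}{3} = - \frac{571}{13 \cdot 224} + \frac{44}{3} = \left(- \frac{571}{13}\right) \frac{1}{224} + \frac{44}{3} = - \frac{571}{2912} + \frac{44}{3} = \frac{126415}{8736}$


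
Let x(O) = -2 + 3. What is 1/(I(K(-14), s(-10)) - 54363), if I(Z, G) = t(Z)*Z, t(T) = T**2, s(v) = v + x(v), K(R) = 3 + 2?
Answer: -1/54238 ≈ -1.8437e-5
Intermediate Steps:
x(O) = 1
K(R) = 5
s(v) = 1 + v (s(v) = v + 1 = 1 + v)
I(Z, G) = Z**3 (I(Z, G) = Z**2*Z = Z**3)
1/(I(K(-14), s(-10)) - 54363) = 1/(5**3 - 54363) = 1/(125 - 54363) = 1/(-54238) = -1/54238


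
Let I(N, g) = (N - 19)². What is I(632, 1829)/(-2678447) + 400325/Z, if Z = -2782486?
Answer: -2117821277009/7452741279242 ≈ -0.28417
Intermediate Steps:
I(N, g) = (-19 + N)²
I(632, 1829)/(-2678447) + 400325/Z = (-19 + 632)²/(-2678447) + 400325/(-2782486) = 613²*(-1/2678447) + 400325*(-1/2782486) = 375769*(-1/2678447) - 400325/2782486 = -375769/2678447 - 400325/2782486 = -2117821277009/7452741279242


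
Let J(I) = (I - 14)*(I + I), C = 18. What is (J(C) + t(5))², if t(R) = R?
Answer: 22201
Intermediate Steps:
J(I) = 2*I*(-14 + I) (J(I) = (-14 + I)*(2*I) = 2*I*(-14 + I))
(J(C) + t(5))² = (2*18*(-14 + 18) + 5)² = (2*18*4 + 5)² = (144 + 5)² = 149² = 22201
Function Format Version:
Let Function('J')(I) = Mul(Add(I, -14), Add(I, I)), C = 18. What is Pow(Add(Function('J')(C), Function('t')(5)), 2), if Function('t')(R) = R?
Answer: 22201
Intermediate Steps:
Function('J')(I) = Mul(2, I, Add(-14, I)) (Function('J')(I) = Mul(Add(-14, I), Mul(2, I)) = Mul(2, I, Add(-14, I)))
Pow(Add(Function('J')(C), Function('t')(5)), 2) = Pow(Add(Mul(2, 18, Add(-14, 18)), 5), 2) = Pow(Add(Mul(2, 18, 4), 5), 2) = Pow(Add(144, 5), 2) = Pow(149, 2) = 22201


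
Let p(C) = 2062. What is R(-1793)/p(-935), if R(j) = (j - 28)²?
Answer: 3316041/2062 ≈ 1608.2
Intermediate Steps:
R(j) = (-28 + j)²
R(-1793)/p(-935) = (-28 - 1793)²/2062 = (-1821)²*(1/2062) = 3316041*(1/2062) = 3316041/2062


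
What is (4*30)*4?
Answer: 480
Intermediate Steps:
(4*30)*4 = 120*4 = 480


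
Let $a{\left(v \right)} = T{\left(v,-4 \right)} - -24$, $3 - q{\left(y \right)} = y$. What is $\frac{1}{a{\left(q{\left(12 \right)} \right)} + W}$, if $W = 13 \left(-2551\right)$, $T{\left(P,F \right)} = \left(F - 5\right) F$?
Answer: $- \frac{1}{33103} \approx -3.0209 \cdot 10^{-5}$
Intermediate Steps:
$q{\left(y \right)} = 3 - y$
$T{\left(P,F \right)} = F \left(-5 + F\right)$ ($T{\left(P,F \right)} = \left(-5 + F\right) F = F \left(-5 + F\right)$)
$a{\left(v \right)} = 60$ ($a{\left(v \right)} = - 4 \left(-5 - 4\right) - -24 = \left(-4\right) \left(-9\right) + 24 = 36 + 24 = 60$)
$W = -33163$
$\frac{1}{a{\left(q{\left(12 \right)} \right)} + W} = \frac{1}{60 - 33163} = \frac{1}{-33103} = - \frac{1}{33103}$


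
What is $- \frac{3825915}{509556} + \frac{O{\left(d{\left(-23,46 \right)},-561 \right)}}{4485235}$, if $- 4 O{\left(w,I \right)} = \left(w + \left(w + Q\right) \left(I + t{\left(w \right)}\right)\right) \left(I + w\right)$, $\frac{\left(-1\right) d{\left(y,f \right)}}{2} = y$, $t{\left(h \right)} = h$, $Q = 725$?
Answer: $- \frac{1440223078713}{76182613522} \approx -18.905$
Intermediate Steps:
$d{\left(y,f \right)} = - 2 y$
$O{\left(w,I \right)} = - \frac{\left(I + w\right) \left(w + \left(725 + w\right) \left(I + w\right)\right)}{4}$ ($O{\left(w,I \right)} = - \frac{\left(w + \left(w + 725\right) \left(I + w\right)\right) \left(I + w\right)}{4} = - \frac{\left(w + \left(725 + w\right) \left(I + w\right)\right) \left(I + w\right)}{4} = - \frac{\left(I + w\right) \left(w + \left(725 + w\right) \left(I + w\right)\right)}{4}$)
$- \frac{3825915}{509556} + \frac{O{\left(d{\left(-23,46 \right)},-561 \right)}}{4485235} = - \frac{3825915}{509556} + \frac{- \frac{725 \left(-561\right)^{2}}{4} - \frac{363 \left(\left(-2\right) \left(-23\right)\right)^{2}}{2} - \frac{\left(\left(-2\right) \left(-23\right)\right)^{3}}{4} - - \frac{814011 \left(\left(-2\right) \left(-23\right)\right)}{4} - - \frac{561 \left(\left(-2\right) \left(-23\right)\right)^{2}}{2} - \frac{\left(-2\right) \left(-23\right) \left(-561\right)^{2}}{4}}{4485235} = \left(-3825915\right) \frac{1}{509556} + \left(\left(- \frac{725}{4}\right) 314721 - \frac{363 \cdot 46^{2}}{2} - \frac{46^{3}}{4} - \left(- \frac{814011}{4}\right) 46 - - \frac{561 \cdot 46^{2}}{2} - \frac{23}{2} \cdot 314721\right) \frac{1}{4485235} = - \frac{1275305}{169852} + \left(- \frac{228172725}{4} - 384054 - 24334 + \frac{18722253}{2} - \left(- \frac{561}{2}\right) 2116 - \frac{7238583}{2}\right) \frac{1}{4485235} = - \frac{1275305}{169852} + \left(- \frac{228172725}{4} - 384054 - 24334 + \frac{18722253}{2} + 593538 - \frac{7238583}{2}\right) \frac{1}{4485235} = - \frac{1275305}{169852} - \frac{40892957}{3588188} = - \frac{1440223078713}{76182613522}$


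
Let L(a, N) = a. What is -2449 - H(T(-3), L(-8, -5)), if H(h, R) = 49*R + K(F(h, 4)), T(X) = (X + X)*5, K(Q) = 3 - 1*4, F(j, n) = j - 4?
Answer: -2056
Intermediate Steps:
F(j, n) = -4 + j
K(Q) = -1 (K(Q) = 3 - 4 = -1)
T(X) = 10*X (T(X) = (2*X)*5 = 10*X)
H(h, R) = -1 + 49*R (H(h, R) = 49*R - 1 = -1 + 49*R)
-2449 - H(T(-3), L(-8, -5)) = -2449 - (-1 + 49*(-8)) = -2449 - (-1 - 392) = -2449 - 1*(-393) = -2449 + 393 = -2056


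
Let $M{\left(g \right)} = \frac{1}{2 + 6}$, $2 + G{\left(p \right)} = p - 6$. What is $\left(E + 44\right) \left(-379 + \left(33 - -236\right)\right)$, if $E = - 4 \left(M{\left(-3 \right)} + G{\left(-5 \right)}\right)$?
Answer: $-10505$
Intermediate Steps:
$G{\left(p \right)} = -8 + p$ ($G{\left(p \right)} = -2 + \left(p - 6\right) = -2 + \left(-6 + p\right) = -8 + p$)
$M{\left(g \right)} = \frac{1}{8}$
$E = \frac{103}{2}$ ($E = - 4 \left(\frac{1}{8} - 13\right) = \left(-4\right) \left(- \frac{103}{8}\right) = \frac{103}{2} \approx 51.5$)
$\left(E + 44\right) \left(-379 + \left(33 - -236\right)\right) = \left(\frac{103}{2} + 44\right) \left(-379 + \left(33 - -236\right)\right) = \frac{191 \left(-379 + \left(33 + 236\right)\right)}{2} = \frac{191 \left(-379 + 269\right)}{2} = \frac{191}{2} \left(-110\right) = -10505$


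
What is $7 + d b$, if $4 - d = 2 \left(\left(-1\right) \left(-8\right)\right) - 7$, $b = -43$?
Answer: $222$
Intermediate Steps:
$d = -5$ ($d = 4 - \left(2 \left(\left(-1\right) \left(-8\right)\right) - 7\right) = 4 - \left(2 \cdot 8 - 7\right) = 4 - \left(16 - 7\right) = 4 - 9 = -5$)
$7 + d b = 7 - -215 = 7 + 215 = 222$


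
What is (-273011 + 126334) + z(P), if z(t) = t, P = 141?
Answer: -146536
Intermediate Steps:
(-273011 + 126334) + z(P) = (-273011 + 126334) + 141 = -146677 + 141 = -146536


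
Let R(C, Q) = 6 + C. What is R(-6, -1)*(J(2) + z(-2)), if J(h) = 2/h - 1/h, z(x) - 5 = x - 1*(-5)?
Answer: 0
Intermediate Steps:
z(x) = 10 + x (z(x) = 5 + (x - 1*(-5)) = 5 + (x + 5) = 5 + (5 + x) = 10 + x)
J(h) = 1/h
R(-6, -1)*(J(2) + z(-2)) = (6 - 6)*(1/2 + (10 - 2)) = 0*(½ + 8) = 0*(17/2) = 0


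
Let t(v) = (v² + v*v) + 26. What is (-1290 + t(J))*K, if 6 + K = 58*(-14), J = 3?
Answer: 1019228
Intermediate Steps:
t(v) = 26 + 2*v² (t(v) = (v² + v²) + 26 = 2*v² + 26 = 26 + 2*v²)
K = -818 (K = -6 + 58*(-14) = -6 - 812 = -818)
(-1290 + t(J))*K = (-1290 + (26 + 2*3²))*(-818) = (-1290 + (26 + 2*9))*(-818) = (-1290 + (26 + 18))*(-818) = (-1290 + 44)*(-818) = -1246*(-818) = 1019228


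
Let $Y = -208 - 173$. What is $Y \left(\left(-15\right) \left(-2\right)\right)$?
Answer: $-11430$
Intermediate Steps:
$Y = -381$
$Y \left(\left(-15\right) \left(-2\right)\right) = - 381 \left(\left(-15\right) \left(-2\right)\right) = \left(-381\right) 30 = -11430$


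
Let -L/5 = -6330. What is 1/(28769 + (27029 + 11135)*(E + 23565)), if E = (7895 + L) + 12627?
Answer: 1/2890455637 ≈ 3.4597e-10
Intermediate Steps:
L = 31650 (L = -5*(-6330) = 31650)
E = 52172 (E = (7895 + 31650) + 12627 = 39545 + 12627 = 52172)
1/(28769 + (27029 + 11135)*(E + 23565)) = 1/(28769 + (27029 + 11135)*(52172 + 23565)) = 1/(28769 + 38164*75737) = 1/(28769 + 2890426868) = 1/2890455637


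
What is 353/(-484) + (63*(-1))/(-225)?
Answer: -5437/12100 ≈ -0.44934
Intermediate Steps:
353/(-484) + (63*(-1))/(-225) = 353*(-1/484) - 63*(-1/225) = -353/484 + 7/25 = -5437/12100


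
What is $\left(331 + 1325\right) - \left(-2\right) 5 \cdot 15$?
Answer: $1806$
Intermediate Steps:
$\left(331 + 1325\right) - \left(-2\right) 5 \cdot 15 = 1656 - \left(-10\right) 15 = 1656 - -150 = 1656 + 150 = 1806$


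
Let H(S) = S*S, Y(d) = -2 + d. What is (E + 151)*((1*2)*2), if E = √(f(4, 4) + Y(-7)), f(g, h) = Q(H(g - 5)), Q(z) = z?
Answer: 604 + 8*I*√2 ≈ 604.0 + 11.314*I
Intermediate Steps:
H(S) = S²
f(g, h) = (-5 + g)² (f(g, h) = (g - 5)² = (-5 + g)²)
E = 2*I*√2 (E = √((-5 + 4)² + (-2 - 7)) = √((-1)² - 9) = √(1 - 9) = √(-8) = 2*I*√2 ≈ 2.8284*I)
(E + 151)*((1*2)*2) = (2*I*√2 + 151)*((1*2)*2) = (151 + 2*I*√2)*(2*2) = (151 + 2*I*√2)*4 = 604 + 8*I*√2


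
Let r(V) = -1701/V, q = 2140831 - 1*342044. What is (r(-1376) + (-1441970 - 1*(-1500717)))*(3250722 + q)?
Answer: 408190052401657/1376 ≈ 2.9665e+11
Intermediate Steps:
q = 1798787 (q = 2140831 - 342044 = 1798787)
(r(-1376) + (-1441970 - 1*(-1500717)))*(3250722 + q) = (-1701/(-1376) + (-1441970 - 1*(-1500717)))*(3250722 + 1798787) = (-1701*(-1/1376) + (-1441970 + 1500717))*5049509 = (1701/1376 + 58747)*5049509 = (80837573/1376)*5049509 = 408190052401657/1376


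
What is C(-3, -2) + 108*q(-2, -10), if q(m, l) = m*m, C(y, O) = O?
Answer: 430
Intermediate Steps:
q(m, l) = m²
C(-3, -2) + 108*q(-2, -10) = -2 + 108*(-2)² = -2 + 108*4 = -2 + 432 = 430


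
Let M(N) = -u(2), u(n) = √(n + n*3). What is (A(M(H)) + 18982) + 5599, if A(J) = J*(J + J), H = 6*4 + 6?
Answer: 24597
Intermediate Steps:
u(n) = 2*√n (u(n) = √(n + 3*n) = √(4*n) = 2*√n)
H = 30 (H = 24 + 6 = 30)
M(N) = -2*√2
A(J) = 2*J² (A(J) = J*(2*J) = 2*J²)
(A(M(H)) + 18982) + 5599 = (2*(-2*√2)² + 18982) + 5599 = (2*8 + 18982) + 5599 = (16 + 18982) + 5599 = 18998 + 5599 = 24597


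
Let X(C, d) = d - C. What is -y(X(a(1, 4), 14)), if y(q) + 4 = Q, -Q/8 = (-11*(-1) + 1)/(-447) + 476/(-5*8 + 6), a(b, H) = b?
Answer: -16124/149 ≈ -108.21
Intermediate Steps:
Q = 16720/149 (Q = -8*((-11*(-1) + 1)/(-447) + 476/(-5*8 + 6)) = -8*((11 + 1)*(-1/447) + 476/(-40 + 6)) = -8*(12*(-1/447) + 476/(-34)) = -8*(-4/149 + 476*(-1/34)) = -8*(-4/149 - 14) = -8*(-2090/149) = 16720/149 ≈ 112.21)
y(q) = 16124/149 (y(q) = -4 + 16720/149 = 16124/149)
-y(X(a(1, 4), 14)) = -1*16124/149 = -16124/149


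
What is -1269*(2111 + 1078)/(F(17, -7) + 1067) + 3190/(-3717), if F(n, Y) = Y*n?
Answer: -5015044039/1174572 ≈ -4269.7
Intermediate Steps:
-1269*(2111 + 1078)/(F(17, -7) + 1067) + 3190/(-3717) = -1269*(2111 + 1078)/(-7*17 + 1067) + 3190/(-3717) = -1269*3189/(-119 + 1067) + 3190*(-1/3717) = -1269/(948*(1/3189)) - 3190/3717 = -1269/316/1063 - 3190/3717 = -1269*1063/316 - 3190/3717 = -1348947/316 - 3190/3717 = -5015044039/1174572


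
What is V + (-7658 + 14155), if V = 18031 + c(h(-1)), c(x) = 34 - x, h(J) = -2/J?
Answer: 24560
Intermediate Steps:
V = 18063 (V = 18031 + (34 - (-2)/(-1)) = 18031 + (34 - (-2)*(-1)) = 18031 + (34 - 1*2) = 18031 + (34 - 2) = 18031 + 32 = 18063)
V + (-7658 + 14155) = 18063 + (-7658 + 14155) = 18063 + 6497 = 24560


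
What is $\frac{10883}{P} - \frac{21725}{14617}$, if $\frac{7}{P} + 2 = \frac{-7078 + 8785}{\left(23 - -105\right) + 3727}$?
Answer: $- \frac{318508115186}{131479915} \approx -2422.5$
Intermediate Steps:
$P = - \frac{8995}{2001}$ ($P = \frac{7}{-2 + \frac{-7078 + 8785}{\left(23 - -105\right) + 3727}} = \frac{7}{-2 + \frac{1707}{\left(23 + 105\right) + 3727}} = \frac{7}{-2 + \frac{1707}{128 + 3727}} = \frac{7}{-2 + \frac{1707}{3855}} = \frac{7}{-2 + 1707 \cdot \frac{1}{3855}} = \frac{7}{-2 + \frac{569}{1285}} = \frac{7}{- \frac{2001}{1285}} = 7 \left(- \frac{1285}{2001}\right) = - \frac{8995}{2001} \approx -4.4953$)
$\frac{10883}{P} - \frac{21725}{14617} = \frac{10883}{- \frac{8995}{2001}} - \frac{21725}{14617} = 10883 \left(- \frac{2001}{8995}\right) - \frac{21725}{14617} = - \frac{21776883}{8995} - \frac{21725}{14617} = - \frac{318508115186}{131479915}$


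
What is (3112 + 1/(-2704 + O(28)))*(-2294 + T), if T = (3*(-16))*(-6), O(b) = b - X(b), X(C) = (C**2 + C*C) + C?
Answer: -13334346389/2136 ≈ -6.2427e+6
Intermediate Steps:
X(C) = C + 2*C**2 (X(C) = (C**2 + C**2) + C = 2*C**2 + C = C + 2*C**2)
O(b) = b - b*(1 + 2*b)
T = 288 (T = -48*(-6) = 288)
(3112 + 1/(-2704 + O(28)))*(-2294 + T) = (3112 + 1/(-2704 - 2*28**2))*(-2294 + 288) = (3112 + 1/(-2704 - 2*784))*(-2006) = (3112 + 1/(-2704 - 1568))*(-2006) = (3112 + 1/(-4272))*(-2006) = (3112 - 1/4272)*(-2006) = (13294463/4272)*(-2006) = -13334346389/2136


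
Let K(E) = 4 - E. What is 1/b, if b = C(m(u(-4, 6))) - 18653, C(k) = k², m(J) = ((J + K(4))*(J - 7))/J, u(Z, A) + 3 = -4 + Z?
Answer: -1/18329 ≈ -5.4558e-5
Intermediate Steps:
u(Z, A) = -7 + Z (u(Z, A) = -3 + (-4 + Z) = -7 + Z)
m(J) = -7 + J (m(J) = ((J + (4 - 1*4))*(J - 7))/J = ((J + (4 - 4))*(-7 + J))/J = ((J + 0)*(-7 + J))/J = (J*(-7 + J))/J = -7 + J)
b = -18329 (b = (-7 + (-7 - 4))² - 18653 = (-7 - 11)² - 18653 = (-18)² - 18653 = 324 - 18653 = -18329)
1/b = 1/(-18329) = -1/18329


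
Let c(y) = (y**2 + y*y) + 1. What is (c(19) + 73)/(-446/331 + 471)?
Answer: 263476/155455 ≈ 1.6949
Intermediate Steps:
c(y) = 1 + 2*y**2 (c(y) = (y**2 + y**2) + 1 = 2*y**2 + 1 = 1 + 2*y**2)
(c(19) + 73)/(-446/331 + 471) = ((1 + 2*19**2) + 73)/(-446/331 + 471) = ((1 + 2*361) + 73)/(-446*1/331 + 471) = ((1 + 722) + 73)/(-446/331 + 471) = (723 + 73)/(155455/331) = 796*(331/155455) = 263476/155455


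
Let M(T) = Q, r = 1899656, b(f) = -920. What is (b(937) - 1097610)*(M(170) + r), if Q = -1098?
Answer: -2085622919740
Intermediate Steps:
M(T) = -1098
(b(937) - 1097610)*(M(170) + r) = (-920 - 1097610)*(-1098 + 1899656) = -1098530*1898558 = -2085622919740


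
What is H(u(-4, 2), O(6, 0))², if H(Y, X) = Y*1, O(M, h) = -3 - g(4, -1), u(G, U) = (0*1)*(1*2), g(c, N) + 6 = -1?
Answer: 0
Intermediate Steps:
g(c, N) = -7 (g(c, N) = -6 - 1 = -7)
u(G, U) = 0 (u(G, U) = 0*2 = 0)
O(M, h) = 4 (O(M, h) = -3 - 1*(-7) = -3 + 7 = 4)
H(Y, X) = Y
H(u(-4, 2), O(6, 0))² = 0² = 0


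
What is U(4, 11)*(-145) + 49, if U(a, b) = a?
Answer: -531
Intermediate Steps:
U(4, 11)*(-145) + 49 = 4*(-145) + 49 = -580 + 49 = -531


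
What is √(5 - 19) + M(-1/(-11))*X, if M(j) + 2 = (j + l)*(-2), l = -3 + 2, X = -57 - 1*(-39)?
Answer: 36/11 + I*√14 ≈ 3.2727 + 3.7417*I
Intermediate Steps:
X = -18 (X = -57 + 39 = -18)
l = -1
M(j) = -2*j (M(j) = -2 + (j - 1)*(-2) = -2 + (-1 + j)*(-2) = -2 + (2 - 2*j) = -2*j)
√(5 - 19) + M(-1/(-11))*X = √(5 - 19) - (-2)/(-11)*(-18) = √(-14) - (-2)*(-1)/11*(-18) = I*√14 - 2*1/11*(-18) = I*√14 - 2/11*(-18) = I*√14 + 36/11 = 36/11 + I*√14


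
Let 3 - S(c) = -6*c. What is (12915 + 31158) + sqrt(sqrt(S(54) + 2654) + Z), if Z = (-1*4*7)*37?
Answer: 44073 + sqrt(-1036 + sqrt(2981)) ≈ 44073.0 + 31.327*I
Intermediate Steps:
S(c) = 3 + 6*c (S(c) = 3 - (-6)*c = 3 + 6*c)
Z = -1036 (Z = -4*7*37 = -28*37 = -1036)
(12915 + 31158) + sqrt(sqrt(S(54) + 2654) + Z) = (12915 + 31158) + sqrt(sqrt((3 + 6*54) + 2654) - 1036) = 44073 + sqrt(sqrt((3 + 324) + 2654) - 1036) = 44073 + sqrt(sqrt(327 + 2654) - 1036) = 44073 + sqrt(sqrt(2981) - 1036) = 44073 + sqrt(-1036 + sqrt(2981))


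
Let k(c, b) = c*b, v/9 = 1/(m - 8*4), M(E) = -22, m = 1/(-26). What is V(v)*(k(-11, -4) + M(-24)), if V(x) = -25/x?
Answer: 229075/117 ≈ 1957.9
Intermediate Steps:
m = -1/26 ≈ -0.038462
v = -234/833 (v = 9/(-1/26 - 8*4) = 9/(-1/26 - 32) = 9/(-833/26) = 9*(-26/833) = -234/833 ≈ -0.28091)
k(c, b) = b*c
V(v)*(k(-11, -4) + M(-24)) = (-25/(-234/833))*(-4*(-11) - 22) = (-25*(-833/234))*(44 - 22) = (20825/234)*22 = 229075/117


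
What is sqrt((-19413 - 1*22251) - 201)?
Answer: I*sqrt(41865) ≈ 204.61*I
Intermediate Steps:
sqrt((-19413 - 1*22251) - 201) = sqrt((-19413 - 22251) - 201) = sqrt(-41664 - 201) = sqrt(-41865) = I*sqrt(41865)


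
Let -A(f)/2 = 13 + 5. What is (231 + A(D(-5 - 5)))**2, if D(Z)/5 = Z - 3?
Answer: 38025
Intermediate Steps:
D(Z) = -15 + 5*Z (D(Z) = 5*(Z - 3) = 5*(-3 + Z) = -15 + 5*Z)
A(f) = -36 (A(f) = -2*(13 + 5) = -2*18 = -36)
(231 + A(D(-5 - 5)))**2 = (231 - 36)**2 = 195**2 = 38025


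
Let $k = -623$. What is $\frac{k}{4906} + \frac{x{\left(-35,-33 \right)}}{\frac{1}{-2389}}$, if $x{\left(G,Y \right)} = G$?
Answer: $\frac{410214567}{4906} \approx 83615.0$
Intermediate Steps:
$\frac{k}{4906} + \frac{x{\left(-35,-33 \right)}}{\frac{1}{-2389}} = - \frac{623}{4906} - \frac{35}{\frac{1}{-2389}} = \left(-623\right) \frac{1}{4906} - \frac{35}{- \frac{1}{2389}} = - \frac{623}{4906} - -83615 = - \frac{623}{4906} + 83615 = \frac{410214567}{4906}$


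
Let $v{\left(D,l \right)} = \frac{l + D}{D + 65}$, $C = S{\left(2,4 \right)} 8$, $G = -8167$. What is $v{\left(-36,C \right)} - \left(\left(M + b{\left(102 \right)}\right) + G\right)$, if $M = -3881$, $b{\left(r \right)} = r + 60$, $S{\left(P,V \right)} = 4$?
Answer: $\frac{344690}{29} \approx 11886.0$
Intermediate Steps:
$C = 32$ ($C = 4 \cdot 8 = 32$)
$b{\left(r \right)} = 60 + r$
$v{\left(D,l \right)} = \frac{D + l}{65 + D}$
$v{\left(-36,C \right)} - \left(\left(M + b{\left(102 \right)}\right) + G\right) = \frac{-36 + 32}{65 - 36} - \left(\left(-3881 + \left(60 + 102\right)\right) - 8167\right) = \frac{1}{29} \left(-4\right) - \left(\left(-3881 + 162\right) - 8167\right) = \frac{1}{29} \left(-4\right) - \left(-3719 - 8167\right) = - \frac{4}{29} - -11886 = - \frac{4}{29} + 11886 = \frac{344690}{29}$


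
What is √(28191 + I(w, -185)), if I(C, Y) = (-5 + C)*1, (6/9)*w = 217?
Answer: √114046/2 ≈ 168.85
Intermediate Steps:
w = 651/2 (w = (3/2)*217 = 651/2 ≈ 325.50)
I(C, Y) = -5 + C
√(28191 + I(w, -185)) = √(28191 + (-5 + 651/2)) = √(28191 + 641/2) = √(57023/2) = √114046/2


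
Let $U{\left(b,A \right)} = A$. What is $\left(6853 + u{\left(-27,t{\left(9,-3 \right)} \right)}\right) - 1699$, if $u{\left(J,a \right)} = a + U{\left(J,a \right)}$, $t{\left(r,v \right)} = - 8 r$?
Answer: $5010$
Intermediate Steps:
$u{\left(J,a \right)} = 2 a$ ($u{\left(J,a \right)} = a + a = 2 a$)
$\left(6853 + u{\left(-27,t{\left(9,-3 \right)} \right)}\right) - 1699 = \left(6853 + 2 \left(\left(-8\right) 9\right)\right) - 1699 = \left(6853 + 2 \left(-72\right)\right) - 1699 = \left(6853 - 144\right) - 1699 = 6709 - 1699 = 5010$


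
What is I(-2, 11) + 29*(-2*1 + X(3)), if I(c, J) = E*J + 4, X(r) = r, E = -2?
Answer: 11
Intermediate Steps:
I(c, J) = 4 - 2*J (I(c, J) = -2*J + 4 = 4 - 2*J)
I(-2, 11) + 29*(-2*1 + X(3)) = (4 - 2*11) + 29*(-2*1 + 3) = (4 - 22) + 29*(-2 + 3) = -18 + 29*1 = -18 + 29 = 11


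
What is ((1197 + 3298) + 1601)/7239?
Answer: 16/19 ≈ 0.84210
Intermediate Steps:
((1197 + 3298) + 1601)/7239 = (4495 + 1601)*(1/7239) = 6096*(1/7239) = 16/19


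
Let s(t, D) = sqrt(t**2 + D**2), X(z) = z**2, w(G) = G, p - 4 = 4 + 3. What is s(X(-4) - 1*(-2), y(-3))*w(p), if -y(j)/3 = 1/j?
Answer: 55*sqrt(13) ≈ 198.31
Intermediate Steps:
p = 11 (p = 4 + (4 + 3) = 4 + 7 = 11)
y(j) = -3/j
s(t, D) = sqrt(D**2 + t**2)
s(X(-4) - 1*(-2), y(-3))*w(p) = sqrt((-3/(-3))**2 + ((-4)**2 - 1*(-2))**2)*11 = sqrt((-3*(-1/3))**2 + (16 + 2)**2)*11 = sqrt(1**2 + 18**2)*11 = sqrt(1 + 324)*11 = sqrt(325)*11 = (5*sqrt(13))*11 = 55*sqrt(13)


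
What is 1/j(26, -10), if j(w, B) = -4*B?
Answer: 1/40 ≈ 0.025000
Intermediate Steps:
1/j(26, -10) = 1/(-4*(-10)) = 1/40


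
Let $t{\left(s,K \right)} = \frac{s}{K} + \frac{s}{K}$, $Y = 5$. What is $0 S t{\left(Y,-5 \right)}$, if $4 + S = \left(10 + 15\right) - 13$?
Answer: $0$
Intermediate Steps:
$t{\left(s,K \right)} = \frac{2 s}{K}$
$S = 8$ ($S = -4 + \left(\left(10 + 15\right) - 13\right) = -4 + \left(25 - 13\right) = -4 + 12 = 8$)
$0 S t{\left(Y,-5 \right)} = 0 \cdot 8 \cdot 2 \cdot 5 \frac{1}{-5} = 0 \cdot 2 \cdot 5 \left(- \frac{1}{5}\right) = 0 \left(-2\right) = 0$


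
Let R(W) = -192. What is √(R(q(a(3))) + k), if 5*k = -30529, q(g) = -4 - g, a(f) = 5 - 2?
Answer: I*√157445/5 ≈ 79.359*I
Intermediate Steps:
a(f) = 3
k = -30529/5 (k = (⅕)*(-30529) = -30529/5 ≈ -6105.8)
√(R(q(a(3))) + k) = √(-192 - 30529/5) = √(-31489/5) = I*√157445/5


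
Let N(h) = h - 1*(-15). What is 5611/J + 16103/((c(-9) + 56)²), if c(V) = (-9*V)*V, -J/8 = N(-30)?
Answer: 2543316979/54351480 ≈ 46.794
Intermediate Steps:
N(h) = 15 + h (N(h) = h + 15 = 15 + h)
J = 120 (J = -8*(15 - 30) = -8*(-15) = 120)
c(V) = -9*V²
5611/J + 16103/((c(-9) + 56)²) = 5611/120 + 16103/((-9*(-9)² + 56)²) = 5611*(1/120) + 16103/((-9*81 + 56)²) = 5611/120 + 16103/((-729 + 56)²) = 5611/120 + 16103/((-673)²) = 5611/120 + 16103/452929 = 2543316979/54351480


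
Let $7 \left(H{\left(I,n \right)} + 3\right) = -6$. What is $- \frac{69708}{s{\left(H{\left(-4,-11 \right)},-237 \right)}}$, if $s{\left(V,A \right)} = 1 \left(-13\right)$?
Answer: $\frac{69708}{13} \approx 5362.2$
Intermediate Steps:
$H{\left(I,n \right)} = - \frac{27}{7}$ ($H{\left(I,n \right)} = -3 + \frac{1}{7} \left(-6\right) = -3 - \frac{6}{7} = - \frac{27}{7}$)
$s{\left(V,A \right)} = -13$
$- \frac{69708}{s{\left(H{\left(-4,-11 \right)},-237 \right)}} = - \frac{69708}{-13} = \left(-69708\right) \left(- \frac{1}{13}\right) = \frac{69708}{13}$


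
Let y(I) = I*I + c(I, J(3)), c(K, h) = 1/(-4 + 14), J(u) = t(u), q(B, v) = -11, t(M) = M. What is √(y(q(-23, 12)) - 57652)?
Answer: 7*I*√117410/10 ≈ 239.86*I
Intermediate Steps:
J(u) = u
c(K, h) = ⅒ (c(K, h) = 1/10 = ⅒)
y(I) = ⅒ + I² (y(I) = I*I + ⅒ = I² + ⅒ = ⅒ + I²)
√(y(q(-23, 12)) - 57652) = √((⅒ + (-11)²) - 57652) = √((⅒ + 121) - 57652) = √(1211/10 - 57652) = √(-575309/10) = 7*I*√117410/10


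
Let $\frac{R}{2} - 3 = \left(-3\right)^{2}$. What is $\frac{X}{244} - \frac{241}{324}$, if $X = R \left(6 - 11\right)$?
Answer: $- \frac{24421}{19764} \approx -1.2356$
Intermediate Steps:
$R = 24$ ($R = 6 + 2 \left(-3\right)^{2} = 6 + 2 \cdot 9 = 6 + 18 = 24$)
$X = -120$ ($X = 24 \left(6 - 11\right) = 24 \left(-5\right) = -120$)
$\frac{X}{244} - \frac{241}{324} = - \frac{120}{244} - \frac{241}{324} = \left(-120\right) \frac{1}{244} - \frac{241}{324} = - \frac{30}{61} - \frac{241}{324} = - \frac{24421}{19764}$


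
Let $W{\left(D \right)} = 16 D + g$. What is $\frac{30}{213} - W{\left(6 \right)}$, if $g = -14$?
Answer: $- \frac{5812}{71} \approx -81.859$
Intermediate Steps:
$W{\left(D \right)} = -14 + 16 D$ ($W{\left(D \right)} = 16 D - 14 = -14 + 16 D$)
$\frac{30}{213} - W{\left(6 \right)} = \frac{30}{213} - \left(-14 + 16 \cdot 6\right) = 30 \cdot \frac{1}{213} - \left(-14 + 96\right) = \frac{10}{71} - 82 = - \frac{5812}{71}$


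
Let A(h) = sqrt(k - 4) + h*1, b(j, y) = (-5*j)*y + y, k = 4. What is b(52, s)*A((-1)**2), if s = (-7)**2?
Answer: -12691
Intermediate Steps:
s = 49
b(j, y) = y - 5*j*y (b(j, y) = -5*j*y + y = y - 5*j*y)
A(h) = h (A(h) = sqrt(4 - 4) + h*1 = sqrt(0) + h = 0 + h = h)
b(52, s)*A((-1)**2) = (49*(1 - 5*52))*(-1)**2 = (49*(1 - 260))*1 = (49*(-259))*1 = -12691*1 = -12691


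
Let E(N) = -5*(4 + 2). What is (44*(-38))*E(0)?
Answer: 50160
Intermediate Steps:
E(N) = -30 (E(N) = -5*6 = -30)
(44*(-38))*E(0) = (44*(-38))*(-30) = -1672*(-30) = 50160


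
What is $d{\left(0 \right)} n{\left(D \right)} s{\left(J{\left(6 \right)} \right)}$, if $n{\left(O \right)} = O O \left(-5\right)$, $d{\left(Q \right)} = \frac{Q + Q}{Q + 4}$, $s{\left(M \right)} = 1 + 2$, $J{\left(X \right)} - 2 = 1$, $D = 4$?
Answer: $0$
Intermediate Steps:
$J{\left(X \right)} = 3$ ($J{\left(X \right)} = 2 + 1 = 3$)
$s{\left(M \right)} = 3$
$d{\left(Q \right)} = \frac{2 Q}{4 + Q}$
$n{\left(O \right)} = - 5 O^{2}$ ($n{\left(O \right)} = O^{2} \left(-5\right) = - 5 O^{2}$)
$d{\left(0 \right)} n{\left(D \right)} s{\left(J{\left(6 \right)} \right)} = 2 \cdot 0 \frac{1}{4 + 0} \left(- 5 \cdot 4^{2}\right) 3 = 2 \cdot 0 \cdot \frac{1}{4} \left(\left(-5\right) 16\right) 3 = 2 \cdot 0 \cdot \frac{1}{4} \left(-80\right) 3 = 0 \left(-80\right) 3 = 0 \cdot 3 = 0$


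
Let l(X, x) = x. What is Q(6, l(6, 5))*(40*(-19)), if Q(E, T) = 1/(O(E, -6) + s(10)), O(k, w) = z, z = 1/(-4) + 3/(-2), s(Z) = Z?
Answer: -3040/33 ≈ -92.121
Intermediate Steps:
z = -7/4 (z = 1*(-¼) + 3*(-½) = -¼ - 3/2 = -7/4 ≈ -1.7500)
O(k, w) = -7/4
Q(E, T) = 4/33 (Q(E, T) = 1/(-7/4 + 10) = 1/(33/4) = 4/33)
Q(6, l(6, 5))*(40*(-19)) = 4*(40*(-19))/33 = (4/33)*(-760) = -3040/33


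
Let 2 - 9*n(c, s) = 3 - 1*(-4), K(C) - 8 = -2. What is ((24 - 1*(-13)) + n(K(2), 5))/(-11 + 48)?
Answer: 328/333 ≈ 0.98499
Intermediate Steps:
K(C) = 6 (K(C) = 8 - 2 = 6)
n(c, s) = -5/9 (n(c, s) = 2/9 - (3 - 1*(-4))/9 = 2/9 - (3 + 4)/9 = 2/9 - ⅑*7 = 2/9 - 7/9 = -5/9)
((24 - 1*(-13)) + n(K(2), 5))/(-11 + 48) = ((24 - 1*(-13)) - 5/9)/(-11 + 48) = ((24 + 13) - 5/9)/37 = (37 - 5/9)*(1/37) = (328/9)*(1/37) = 328/333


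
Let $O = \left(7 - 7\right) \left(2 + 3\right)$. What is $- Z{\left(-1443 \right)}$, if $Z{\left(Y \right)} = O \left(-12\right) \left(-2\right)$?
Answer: $0$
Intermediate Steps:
$O = 0$ ($O = 0 \cdot 5 = 0$)
$Z{\left(Y \right)} = 0$ ($Z{\left(Y \right)} = 0 \left(-12\right) \left(-2\right) = 0 \left(-2\right) = 0$)
$- Z{\left(-1443 \right)} = \left(-1\right) 0 = 0$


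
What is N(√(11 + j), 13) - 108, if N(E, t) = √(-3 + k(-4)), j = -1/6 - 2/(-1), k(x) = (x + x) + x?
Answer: -108 + I*√15 ≈ -108.0 + 3.873*I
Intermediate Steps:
k(x) = 3*x (k(x) = 2*x + x = 3*x)
j = 11/6 (j = -1*⅙ - 2*(-1) = -⅙ + 2 = 11/6 ≈ 1.8333)
N(E, t) = I*√15 (N(E, t) = √(-3 + 3*(-4)) = √(-3 - 12) = √(-15) = I*√15)
N(√(11 + j), 13) - 108 = I*√15 - 108 = -108 + I*√15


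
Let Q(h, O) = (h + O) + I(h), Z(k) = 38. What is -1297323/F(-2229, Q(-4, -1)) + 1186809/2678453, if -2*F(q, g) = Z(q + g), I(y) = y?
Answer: 3474841230690/50890607 ≈ 68281.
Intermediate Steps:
Q(h, O) = O + 2*h (Q(h, O) = (h + O) + h = (O + h) + h = O + 2*h)
F(q, g) = -19 (F(q, g) = -1/2*38 = -19)
-1297323/F(-2229, Q(-4, -1)) + 1186809/2678453 = -1297323/(-19) + 1186809/2678453 = -1297323*(-1/19) + 1186809*(1/2678453) = 1297323/19 + 1186809/2678453 = 3474841230690/50890607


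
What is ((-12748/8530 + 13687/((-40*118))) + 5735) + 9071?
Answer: 59593632893/4026160 ≈ 14802.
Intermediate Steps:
((-12748/8530 + 13687/((-40*118))) + 5735) + 9071 = ((-12748*1/8530 + 13687/(-4720)) + 5735) + 9071 = ((-6374/4265 + 13687*(-1/4720)) + 5735) + 9071 = ((-6374/4265 - 13687/4720) + 5735) + 9071 = (-17692067/4026160 + 5735) + 9071 = 23072335533/4026160 + 9071 = 59593632893/4026160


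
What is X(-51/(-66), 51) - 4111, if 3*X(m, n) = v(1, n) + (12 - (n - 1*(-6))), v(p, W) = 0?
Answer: -4126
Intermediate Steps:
X(m, n) = 2 - n/3 (X(m, n) = (0 + (12 - (n - 1*(-6))))/3 = (0 + (12 - (n + 6)))/3 = (0 + (12 - (6 + n)))/3 = (0 + (12 + (-6 - n)))/3 = (0 + (6 - n))/3 = (6 - n)/3 = 2 - n/3)
X(-51/(-66), 51) - 4111 = (2 - 1/3*51) - 4111 = (2 - 17) - 4111 = -15 - 4111 = -4126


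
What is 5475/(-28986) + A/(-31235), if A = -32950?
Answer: 52271805/60358514 ≈ 0.86602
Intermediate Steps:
5475/(-28986) + A/(-31235) = 5475/(-28986) - 32950/(-31235) = 5475*(-1/28986) - 32950*(-1/31235) = -1825/9662 + 6590/6247 = 52271805/60358514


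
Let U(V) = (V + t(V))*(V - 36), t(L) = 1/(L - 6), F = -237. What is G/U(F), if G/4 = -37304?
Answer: -1510812/655109 ≈ -2.3062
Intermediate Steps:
G = -149216 (G = 4*(-37304) = -149216)
t(L) = 1/(-6 + L)
U(V) = (-36 + V)*(V + 1/(-6 + V)) (U(V) = (V + 1/(-6 + V))*(V - 36) = (V + 1/(-6 + V))*(-36 + V) = (-36 + V)*(V + 1/(-6 + V)))
G/U(F) = -149216*(-6 - 237)/(-36 - 237 - 237*(-36 - 237)*(-6 - 237)) = -149216*(-243/(-36 - 237 - 237*(-273)*(-243))) = -149216*(-243/(-36 - 237 - 15722343)) = -149216/((-1/243*(-15722616))) = -149216/5240872/81 = -149216*81/5240872 = -1510812/655109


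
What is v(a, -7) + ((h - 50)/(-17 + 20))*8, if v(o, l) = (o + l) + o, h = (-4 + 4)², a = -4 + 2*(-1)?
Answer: -457/3 ≈ -152.33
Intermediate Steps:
a = -6 (a = -4 - 2 = -6)
h = 0 (h = 0² = 0)
v(o, l) = l + 2*o (v(o, l) = (l + o) + o = l + 2*o)
v(a, -7) + ((h - 50)/(-17 + 20))*8 = (-7 + 2*(-6)) + ((0 - 50)/(-17 + 20))*8 = (-7 - 12) - 50/3*8 = -19 - 50*⅓*8 = -19 - 50/3*8 = -19 - 400/3 = -457/3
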